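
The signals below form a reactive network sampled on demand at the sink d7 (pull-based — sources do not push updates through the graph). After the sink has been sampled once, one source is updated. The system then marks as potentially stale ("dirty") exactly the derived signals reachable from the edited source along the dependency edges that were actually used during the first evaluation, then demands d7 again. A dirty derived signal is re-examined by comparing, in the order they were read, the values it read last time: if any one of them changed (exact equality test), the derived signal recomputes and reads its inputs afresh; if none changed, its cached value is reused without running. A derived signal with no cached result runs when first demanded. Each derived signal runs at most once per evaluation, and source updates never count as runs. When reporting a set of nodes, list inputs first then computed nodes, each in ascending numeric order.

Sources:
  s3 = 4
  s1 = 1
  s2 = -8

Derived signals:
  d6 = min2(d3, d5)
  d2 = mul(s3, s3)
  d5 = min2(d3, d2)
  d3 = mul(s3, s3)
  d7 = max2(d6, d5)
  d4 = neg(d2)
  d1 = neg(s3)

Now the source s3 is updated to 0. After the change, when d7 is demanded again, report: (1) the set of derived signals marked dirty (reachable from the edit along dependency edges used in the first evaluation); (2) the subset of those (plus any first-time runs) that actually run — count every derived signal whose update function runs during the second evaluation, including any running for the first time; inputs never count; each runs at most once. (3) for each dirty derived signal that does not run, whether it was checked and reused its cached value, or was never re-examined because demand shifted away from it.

Initial pass — values computed on the first demand:
  d2 = mul(4, 4) = 16
  d3 = mul(4, 4) = 16
  d5 = min2(16, 16) = 16
  d6 = min2(16, 16) = 16
  d7 = max2(16, 16) = 16

Second demand — change propagation:
  d2: re-runs because s3 4->0; s3 4->0; new result 0.
  d3: re-runs because s3 4->0; s3 4->0; new result 0.
  d5: re-runs because d3 16->0; d2 16->0; new result 0.
  d6: re-runs because d3 16->0; d5 16->0; new result 0.
  d7: re-runs because d6 16->0; d5 16->0; new result 0.

Dirty set: d2, d3, d5, d6, d7.
Run set: d2, d3, d5, d6, d7 (5 run).
All dirty derived signals ended up running.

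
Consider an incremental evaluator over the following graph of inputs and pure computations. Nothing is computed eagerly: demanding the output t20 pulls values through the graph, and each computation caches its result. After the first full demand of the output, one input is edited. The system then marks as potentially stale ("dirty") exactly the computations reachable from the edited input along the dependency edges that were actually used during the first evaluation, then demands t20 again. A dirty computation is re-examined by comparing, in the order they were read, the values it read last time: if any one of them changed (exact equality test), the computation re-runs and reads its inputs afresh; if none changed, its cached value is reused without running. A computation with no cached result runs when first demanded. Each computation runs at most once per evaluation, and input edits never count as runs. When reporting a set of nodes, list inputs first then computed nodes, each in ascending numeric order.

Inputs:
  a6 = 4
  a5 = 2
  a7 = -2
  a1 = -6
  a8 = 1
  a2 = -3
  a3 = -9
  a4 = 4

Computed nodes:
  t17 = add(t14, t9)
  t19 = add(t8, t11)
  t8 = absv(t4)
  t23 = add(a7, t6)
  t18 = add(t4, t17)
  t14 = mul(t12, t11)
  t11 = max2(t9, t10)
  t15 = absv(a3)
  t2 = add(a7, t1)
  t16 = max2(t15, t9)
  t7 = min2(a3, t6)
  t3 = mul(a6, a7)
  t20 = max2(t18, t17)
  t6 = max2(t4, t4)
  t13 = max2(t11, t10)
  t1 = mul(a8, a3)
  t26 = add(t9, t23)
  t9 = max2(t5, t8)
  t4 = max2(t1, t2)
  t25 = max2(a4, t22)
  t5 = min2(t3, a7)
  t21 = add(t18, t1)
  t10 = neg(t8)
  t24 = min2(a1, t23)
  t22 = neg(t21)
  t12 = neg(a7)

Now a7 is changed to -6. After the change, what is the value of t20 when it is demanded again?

t20 now evaluates to 63.
The important point: at t8 every value read last time is unchanged, so the dirty flag clears without a run.

Initial pass — values computed on the first demand:
  t1 = mul(1, -9) = -9
  t2 = add(-2, -9) = -11
  t3 = mul(4, -2) = -8
  t4 = max2(-9, -11) = -9
  t5 = min2(-8, -2) = -8
  t8 = absv(-9) = 9
  t9 = max2(-8, 9) = 9
  t10 = neg(9) = -9
  t11 = max2(9, -9) = 9
  t12 = neg(-2) = 2
  t14 = mul(2, 9) = 18
  t17 = add(18, 9) = 27
  t18 = add(-9, 27) = 18
  t20 = max2(18, 27) = 27

Second demand — change propagation:
  t2: re-runs because a7 -2->-6; new result -15.
  t3: re-runs because a7 -2->-6; new result -24.
  t4: re-runs because t2 -11->-15; new result -9 (unchanged).
  t5: re-runs because t3 -8->-24; a7 -2->-6; new result -24.
  t8: re-examined; everything it read last time is the same (t4 unchanged) — cache 9 kept, no run.
  t9: re-runs because t5 -8->-24; new result 9 (unchanged).
  t10: re-examined; everything it read last time is the same (t8 unchanged) — cache -9 kept, no run.
  t11: re-examined; everything it read last time is the same (t9 unchanged, t10 unchanged) — cache 9 kept, no run.
  t12: re-runs because a7 -2->-6; new result 6.
  t14: re-runs because t12 2->6; new result 54.
  t17: re-runs because t14 18->54; new result 63.
  t18: re-runs because t17 27->63; new result 54.
  t20: re-runs because t18 18->54; t17 27->63; new result 63.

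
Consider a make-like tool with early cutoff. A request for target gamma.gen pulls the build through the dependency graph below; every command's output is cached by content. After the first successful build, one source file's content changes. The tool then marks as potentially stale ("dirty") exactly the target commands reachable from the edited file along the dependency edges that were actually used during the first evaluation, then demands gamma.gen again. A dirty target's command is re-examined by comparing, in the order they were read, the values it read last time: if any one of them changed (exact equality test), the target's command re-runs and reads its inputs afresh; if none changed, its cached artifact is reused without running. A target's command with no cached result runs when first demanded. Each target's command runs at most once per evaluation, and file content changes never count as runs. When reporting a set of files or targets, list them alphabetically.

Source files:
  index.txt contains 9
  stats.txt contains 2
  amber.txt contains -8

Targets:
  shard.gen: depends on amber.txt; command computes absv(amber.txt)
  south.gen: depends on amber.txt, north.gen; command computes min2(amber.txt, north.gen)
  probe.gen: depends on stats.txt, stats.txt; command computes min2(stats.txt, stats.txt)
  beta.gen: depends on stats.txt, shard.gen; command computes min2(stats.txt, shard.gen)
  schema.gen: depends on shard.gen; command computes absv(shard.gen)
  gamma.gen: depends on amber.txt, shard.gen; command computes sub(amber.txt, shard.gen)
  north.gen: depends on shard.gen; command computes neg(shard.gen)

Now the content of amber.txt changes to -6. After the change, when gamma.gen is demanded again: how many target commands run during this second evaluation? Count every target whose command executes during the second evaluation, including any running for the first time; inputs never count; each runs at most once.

2 target commands run: gamma.gen, shard.gen.

First demand of the output computes:
  shard.gen = absv(-8) = 8
  gamma.gen = sub(-8, 8) = -16

After the edit, cleaning proceeds:
  shard.gen: a read changed (amber.txt -8->-6) — executes, giving 6.
  gamma.gen: a read changed (amber.txt -8->-6; shard.gen 8->6) — executes, giving -12.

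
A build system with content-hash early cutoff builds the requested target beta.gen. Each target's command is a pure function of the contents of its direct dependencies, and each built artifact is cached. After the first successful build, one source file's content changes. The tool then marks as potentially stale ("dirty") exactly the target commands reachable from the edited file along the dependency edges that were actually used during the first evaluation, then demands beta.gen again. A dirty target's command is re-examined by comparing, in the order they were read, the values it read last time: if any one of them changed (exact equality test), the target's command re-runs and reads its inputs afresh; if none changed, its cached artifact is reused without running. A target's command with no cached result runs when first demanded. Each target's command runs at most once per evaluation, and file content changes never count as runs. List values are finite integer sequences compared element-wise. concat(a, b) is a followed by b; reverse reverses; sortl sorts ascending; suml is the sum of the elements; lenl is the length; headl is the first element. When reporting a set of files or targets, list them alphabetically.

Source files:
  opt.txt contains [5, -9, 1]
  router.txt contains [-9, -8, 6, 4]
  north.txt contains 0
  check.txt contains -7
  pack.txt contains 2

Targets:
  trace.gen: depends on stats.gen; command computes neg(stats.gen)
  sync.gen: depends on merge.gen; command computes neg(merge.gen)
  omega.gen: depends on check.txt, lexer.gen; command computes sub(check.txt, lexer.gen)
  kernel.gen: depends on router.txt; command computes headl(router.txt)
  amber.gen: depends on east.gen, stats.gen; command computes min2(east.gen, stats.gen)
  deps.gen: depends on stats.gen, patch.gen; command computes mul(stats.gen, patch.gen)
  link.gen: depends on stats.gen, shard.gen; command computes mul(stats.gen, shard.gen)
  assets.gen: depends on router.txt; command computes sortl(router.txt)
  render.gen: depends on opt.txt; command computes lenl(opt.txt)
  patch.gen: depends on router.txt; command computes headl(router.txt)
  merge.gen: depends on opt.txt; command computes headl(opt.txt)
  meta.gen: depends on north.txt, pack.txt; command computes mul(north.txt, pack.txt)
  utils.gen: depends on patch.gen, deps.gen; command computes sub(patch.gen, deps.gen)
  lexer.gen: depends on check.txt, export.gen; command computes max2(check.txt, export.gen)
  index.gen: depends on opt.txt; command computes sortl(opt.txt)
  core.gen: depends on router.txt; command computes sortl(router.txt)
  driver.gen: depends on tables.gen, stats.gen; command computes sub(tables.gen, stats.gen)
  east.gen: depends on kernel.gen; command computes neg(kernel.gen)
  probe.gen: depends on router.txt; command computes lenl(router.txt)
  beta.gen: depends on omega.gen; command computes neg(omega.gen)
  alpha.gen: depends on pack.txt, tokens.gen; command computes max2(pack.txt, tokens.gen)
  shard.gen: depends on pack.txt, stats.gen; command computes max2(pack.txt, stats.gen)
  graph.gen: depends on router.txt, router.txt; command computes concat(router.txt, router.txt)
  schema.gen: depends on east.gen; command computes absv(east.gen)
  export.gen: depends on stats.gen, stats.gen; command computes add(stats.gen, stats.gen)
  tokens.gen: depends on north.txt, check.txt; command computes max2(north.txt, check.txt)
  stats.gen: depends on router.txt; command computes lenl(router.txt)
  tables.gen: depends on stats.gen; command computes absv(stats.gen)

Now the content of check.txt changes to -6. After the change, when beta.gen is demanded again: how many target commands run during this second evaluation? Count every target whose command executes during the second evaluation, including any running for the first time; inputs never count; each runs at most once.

Target commands that run: beta.gen, lexer.gen, omega.gen — 3 in total.

First evaluation (everything demanded from the output):
  stats.gen = lenl([-9, -8, 6, 4]) = 4
  export.gen = add(4, 4) = 8
  lexer.gen = max2(-7, 8) = 8
  omega.gen = sub(-7, 8) = -15
  beta.gen = neg(-15) = 15

Propagation after the edit:
  lexer.gen: runs — check.txt -7->-6; result 8 (same value as before).
  omega.gen: runs — check.txt -7->-6; result -14.
  beta.gen: runs — omega.gen -15->-14; result 14.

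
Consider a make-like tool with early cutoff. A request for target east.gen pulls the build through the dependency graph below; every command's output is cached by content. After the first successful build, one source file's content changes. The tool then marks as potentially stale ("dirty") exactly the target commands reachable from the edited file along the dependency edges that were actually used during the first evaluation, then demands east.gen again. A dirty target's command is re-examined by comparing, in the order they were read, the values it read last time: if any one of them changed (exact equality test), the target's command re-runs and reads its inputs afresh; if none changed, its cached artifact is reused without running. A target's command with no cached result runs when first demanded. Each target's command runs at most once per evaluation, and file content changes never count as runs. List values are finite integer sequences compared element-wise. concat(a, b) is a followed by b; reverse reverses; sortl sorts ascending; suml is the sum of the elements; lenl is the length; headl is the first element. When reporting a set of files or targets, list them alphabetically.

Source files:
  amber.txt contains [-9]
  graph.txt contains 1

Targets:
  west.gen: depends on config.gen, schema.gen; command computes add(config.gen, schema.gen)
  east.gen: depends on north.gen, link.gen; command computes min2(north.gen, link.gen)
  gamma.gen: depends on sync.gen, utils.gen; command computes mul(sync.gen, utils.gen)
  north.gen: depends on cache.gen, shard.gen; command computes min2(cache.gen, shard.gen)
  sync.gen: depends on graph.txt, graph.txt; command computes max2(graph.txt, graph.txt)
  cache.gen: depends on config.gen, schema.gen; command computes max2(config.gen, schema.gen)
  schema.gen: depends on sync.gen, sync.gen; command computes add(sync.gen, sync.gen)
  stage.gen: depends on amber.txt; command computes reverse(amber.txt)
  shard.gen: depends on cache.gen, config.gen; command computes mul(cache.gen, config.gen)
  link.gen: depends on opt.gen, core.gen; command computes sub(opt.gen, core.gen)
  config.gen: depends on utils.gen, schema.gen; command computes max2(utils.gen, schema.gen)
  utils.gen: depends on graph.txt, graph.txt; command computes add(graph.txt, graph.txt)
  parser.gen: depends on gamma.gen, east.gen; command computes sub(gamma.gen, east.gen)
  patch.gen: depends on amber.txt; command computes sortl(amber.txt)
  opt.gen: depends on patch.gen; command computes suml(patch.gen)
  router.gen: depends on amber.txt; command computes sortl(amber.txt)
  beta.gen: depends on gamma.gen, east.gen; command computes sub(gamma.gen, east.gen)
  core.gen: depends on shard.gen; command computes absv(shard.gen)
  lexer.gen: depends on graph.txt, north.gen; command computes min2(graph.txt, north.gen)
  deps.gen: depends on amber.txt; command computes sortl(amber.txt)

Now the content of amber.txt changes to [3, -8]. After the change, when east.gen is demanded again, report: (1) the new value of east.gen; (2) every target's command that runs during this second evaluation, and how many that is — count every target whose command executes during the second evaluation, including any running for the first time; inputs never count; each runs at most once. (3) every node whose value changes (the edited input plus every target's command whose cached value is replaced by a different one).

Demanding east.gen again yields -9.
4 target commands run: east.gen, link.gen, opt.gen, patch.gen.
The nodes whose values change: amber.txt, east.gen, link.gen, opt.gen, patch.gen.

First demand of the output computes:
  patch.gen = sortl([-9]) = [-9]
  opt.gen = suml([-9]) = -9
  sync.gen = max2(1, 1) = 1
  schema.gen = add(1, 1) = 2
  utils.gen = add(1, 1) = 2
  config.gen = max2(2, 2) = 2
  cache.gen = max2(2, 2) = 2
  shard.gen = mul(2, 2) = 4
  core.gen = absv(4) = 4
  link.gen = sub(-9, 4) = -13
  north.gen = min2(2, 4) = 2
  east.gen = min2(2, -13) = -13

After the edit, cleaning proceeds:
  patch.gen: a read changed (amber.txt [-9]->[3, -8]) — executes, giving [-8, 3].
  opt.gen: a read changed (patch.gen [-9]->[-8, 3]) — executes, giving -5.
  link.gen: a read changed (opt.gen -9->-5) — executes, giving -9.
  east.gen: a read changed (link.gen -13->-9) — executes, giving -9.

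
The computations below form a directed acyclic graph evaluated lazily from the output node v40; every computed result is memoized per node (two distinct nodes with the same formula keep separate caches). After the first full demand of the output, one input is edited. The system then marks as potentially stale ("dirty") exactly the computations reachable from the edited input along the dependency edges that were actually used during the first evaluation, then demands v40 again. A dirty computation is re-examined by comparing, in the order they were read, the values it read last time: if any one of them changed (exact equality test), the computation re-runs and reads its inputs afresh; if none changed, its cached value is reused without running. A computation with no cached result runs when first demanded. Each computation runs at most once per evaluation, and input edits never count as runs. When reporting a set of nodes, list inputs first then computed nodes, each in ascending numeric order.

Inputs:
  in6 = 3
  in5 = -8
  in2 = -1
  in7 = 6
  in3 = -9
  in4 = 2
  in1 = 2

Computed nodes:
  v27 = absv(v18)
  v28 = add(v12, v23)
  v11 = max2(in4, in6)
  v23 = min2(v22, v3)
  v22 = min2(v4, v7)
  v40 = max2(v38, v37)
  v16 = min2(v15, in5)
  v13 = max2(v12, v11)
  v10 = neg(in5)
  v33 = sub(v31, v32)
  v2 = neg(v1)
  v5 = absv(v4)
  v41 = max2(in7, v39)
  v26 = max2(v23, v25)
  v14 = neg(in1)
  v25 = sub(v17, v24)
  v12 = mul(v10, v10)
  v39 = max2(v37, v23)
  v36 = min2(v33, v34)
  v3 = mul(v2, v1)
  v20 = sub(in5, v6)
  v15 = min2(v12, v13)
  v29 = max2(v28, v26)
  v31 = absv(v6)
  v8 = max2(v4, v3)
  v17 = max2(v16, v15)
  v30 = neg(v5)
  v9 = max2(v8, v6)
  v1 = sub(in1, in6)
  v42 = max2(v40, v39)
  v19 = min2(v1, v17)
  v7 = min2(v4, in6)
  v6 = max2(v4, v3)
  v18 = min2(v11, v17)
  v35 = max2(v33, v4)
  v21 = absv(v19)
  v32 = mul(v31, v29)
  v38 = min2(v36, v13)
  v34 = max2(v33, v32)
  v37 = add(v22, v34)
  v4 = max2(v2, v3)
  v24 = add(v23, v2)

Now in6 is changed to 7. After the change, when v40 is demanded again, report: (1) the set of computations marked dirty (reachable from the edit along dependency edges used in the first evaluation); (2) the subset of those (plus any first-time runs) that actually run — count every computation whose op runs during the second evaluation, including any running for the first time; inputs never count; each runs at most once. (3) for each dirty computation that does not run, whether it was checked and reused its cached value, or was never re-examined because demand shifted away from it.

The edit dirties: v1, v2, v3, v4, v6, v7, v11, v13, v15, v16, v17, v22, v23, v24, v25, v26, v28, v29, v31, v32, v33, v34, v36, v37, v38, v40.
23 computations run: v1, v2, v3, v4, v6, v7, v11, v13, v22, v23, v24, v25, v26, v28, v29, v31, v32, v33, v34, v36, v37, v38, v40.
Cache hits after checking: v15, v16, v17.
Note where the cutoff bites: v15 is checked, finds nothing changed, and keeps its cache.

First demand of the output computes:
  v1 = sub(2, 3) = -1
  v2 = neg(-1) = 1
  v3 = mul(1, -1) = -1
  v4 = max2(1, -1) = 1
  v6 = max2(1, -1) = 1
  v7 = min2(1, 3) = 1
  v10 = neg(-8) = 8
  v11 = max2(2, 3) = 3
  v12 = mul(8, 8) = 64
  v13 = max2(64, 3) = 64
  v15 = min2(64, 64) = 64
  v16 = min2(64, -8) = -8
  v17 = max2(-8, 64) = 64
  v22 = min2(1, 1) = 1
  v23 = min2(1, -1) = -1
  v24 = add(-1, 1) = 0
  v25 = sub(64, 0) = 64
  v26 = max2(-1, 64) = 64
  v28 = add(64, -1) = 63
  v29 = max2(63, 64) = 64
  v31 = absv(1) = 1
  v32 = mul(1, 64) = 64
  v33 = sub(1, 64) = -63
  v34 = max2(-63, 64) = 64
  v36 = min2(-63, 64) = -63
  v37 = add(1, 64) = 65
  v38 = min2(-63, 64) = -63
  v40 = max2(-63, 65) = 65

After the edit, cleaning proceeds:
  v1: a read changed (in6 3->7) — executes, giving -5.
  v2: a read changed (v1 -1->-5) — executes, giving 5.
  v3: a read changed (v2 1->5; v1 -1->-5) — executes, giving -25.
  v4: a read changed (v2 1->5; v3 -1->-25) — executes, giving 5.
  v6: a read changed (v4 1->5; v3 -1->-25) — executes, giving 5.
  v7: a read changed (v4 1->5; in6 3->7) — executes, giving 5.
  v11: a read changed (in6 3->7) — executes, giving 7.
  v13: a read changed (v11 3->7) — executes, giving 64 — identical to its old value.
  v15: dirty, but its reads are unchanged (v12 unchanged, v13 unchanged); cached 64 stands.
  v16: dirty, but its reads are unchanged (v15 unchanged, in5 unchanged); cached -8 stands.
  v17: dirty, but its reads are unchanged (v16 unchanged, v15 unchanged); cached 64 stands.
  v22: a read changed (v4 1->5; v7 1->5) — executes, giving 5.
  v23: a read changed (v22 1->5; v3 -1->-25) — executes, giving -25.
  v24: a read changed (v23 -1->-25; v2 1->5) — executes, giving -20.
  v25: a read changed (v24 0->-20) — executes, giving 84.
  v26: a read changed (v23 -1->-25; v25 64->84) — executes, giving 84.
  v28: a read changed (v23 -1->-25) — executes, giving 39.
  v29: a read changed (v28 63->39; v26 64->84) — executes, giving 84.
  v31: a read changed (v6 1->5) — executes, giving 5.
  v32: a read changed (v31 1->5; v29 64->84) — executes, giving 420.
  v33: a read changed (v31 1->5; v32 64->420) — executes, giving -415.
  v34: a read changed (v33 -63->-415; v32 64->420) — executes, giving 420.
  v36: a read changed (v33 -63->-415; v34 64->420) — executes, giving -415.
  v37: a read changed (v22 1->5; v34 64->420) — executes, giving 425.
  v38: a read changed (v36 -63->-415) — executes, giving -415.
  v40: a read changed (v38 -63->-415; v37 65->425) — executes, giving 425.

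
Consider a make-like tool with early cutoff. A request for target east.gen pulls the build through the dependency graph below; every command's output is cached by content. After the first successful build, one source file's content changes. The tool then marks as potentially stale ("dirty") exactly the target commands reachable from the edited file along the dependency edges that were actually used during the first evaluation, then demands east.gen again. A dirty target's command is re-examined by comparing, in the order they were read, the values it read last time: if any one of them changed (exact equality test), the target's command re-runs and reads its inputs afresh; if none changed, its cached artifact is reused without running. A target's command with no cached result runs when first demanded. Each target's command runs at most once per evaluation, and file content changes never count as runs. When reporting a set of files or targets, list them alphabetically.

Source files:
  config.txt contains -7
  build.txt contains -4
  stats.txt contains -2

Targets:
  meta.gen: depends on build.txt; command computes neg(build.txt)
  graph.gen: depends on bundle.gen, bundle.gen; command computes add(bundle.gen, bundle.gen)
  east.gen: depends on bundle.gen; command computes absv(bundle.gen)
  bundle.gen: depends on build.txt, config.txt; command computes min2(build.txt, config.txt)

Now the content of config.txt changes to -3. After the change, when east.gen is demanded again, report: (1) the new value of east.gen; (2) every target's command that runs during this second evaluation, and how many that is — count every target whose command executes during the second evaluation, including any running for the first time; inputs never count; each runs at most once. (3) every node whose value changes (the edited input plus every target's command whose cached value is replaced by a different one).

Demanding east.gen again yields 4.
2 target commands run: bundle.gen, east.gen.
The nodes whose values change: bundle.gen, config.txt, east.gen.

First demand of the output computes:
  bundle.gen = min2(-4, -7) = -7
  east.gen = absv(-7) = 7

After the edit, cleaning proceeds:
  bundle.gen: a read changed (config.txt -7->-3) — executes, giving -4.
  east.gen: a read changed (bundle.gen -7->-4) — executes, giving 4.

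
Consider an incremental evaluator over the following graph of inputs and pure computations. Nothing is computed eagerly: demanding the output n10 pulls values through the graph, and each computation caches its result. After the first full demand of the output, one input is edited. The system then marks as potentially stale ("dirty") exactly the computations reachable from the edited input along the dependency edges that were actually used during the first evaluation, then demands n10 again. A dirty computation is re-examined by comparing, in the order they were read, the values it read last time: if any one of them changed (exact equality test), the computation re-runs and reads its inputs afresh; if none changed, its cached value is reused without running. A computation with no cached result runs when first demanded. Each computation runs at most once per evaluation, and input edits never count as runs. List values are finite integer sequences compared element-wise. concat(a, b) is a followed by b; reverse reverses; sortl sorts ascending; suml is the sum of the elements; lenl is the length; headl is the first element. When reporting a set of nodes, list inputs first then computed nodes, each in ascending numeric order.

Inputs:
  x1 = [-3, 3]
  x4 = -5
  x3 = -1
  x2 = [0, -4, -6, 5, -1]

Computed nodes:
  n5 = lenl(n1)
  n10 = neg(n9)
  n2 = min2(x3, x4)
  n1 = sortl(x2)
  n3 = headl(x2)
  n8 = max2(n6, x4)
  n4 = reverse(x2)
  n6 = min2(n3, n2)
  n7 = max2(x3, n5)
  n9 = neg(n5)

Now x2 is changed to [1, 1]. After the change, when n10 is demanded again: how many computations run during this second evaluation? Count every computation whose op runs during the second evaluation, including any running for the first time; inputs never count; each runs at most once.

Run set: n1, n5, n9, n10 (4 run).

Initial pass — values computed on the first demand:
  n1 = sortl([0, -4, -6, 5, -1]) = [-6, -4, -1, 0, 5]
  n5 = lenl([-6, -4, -1, 0, 5]) = 5
  n9 = neg(5) = -5
  n10 = neg(-5) = 5

Second demand — change propagation:
  n1: re-runs because x2 [0, -4, -6, 5, -1]->[1, 1]; new result [1, 1].
  n5: re-runs because n1 [-6, -4, -1, 0, 5]->[1, 1]; new result 2.
  n9: re-runs because n5 5->2; new result -2.
  n10: re-runs because n9 -5->-2; new result 2.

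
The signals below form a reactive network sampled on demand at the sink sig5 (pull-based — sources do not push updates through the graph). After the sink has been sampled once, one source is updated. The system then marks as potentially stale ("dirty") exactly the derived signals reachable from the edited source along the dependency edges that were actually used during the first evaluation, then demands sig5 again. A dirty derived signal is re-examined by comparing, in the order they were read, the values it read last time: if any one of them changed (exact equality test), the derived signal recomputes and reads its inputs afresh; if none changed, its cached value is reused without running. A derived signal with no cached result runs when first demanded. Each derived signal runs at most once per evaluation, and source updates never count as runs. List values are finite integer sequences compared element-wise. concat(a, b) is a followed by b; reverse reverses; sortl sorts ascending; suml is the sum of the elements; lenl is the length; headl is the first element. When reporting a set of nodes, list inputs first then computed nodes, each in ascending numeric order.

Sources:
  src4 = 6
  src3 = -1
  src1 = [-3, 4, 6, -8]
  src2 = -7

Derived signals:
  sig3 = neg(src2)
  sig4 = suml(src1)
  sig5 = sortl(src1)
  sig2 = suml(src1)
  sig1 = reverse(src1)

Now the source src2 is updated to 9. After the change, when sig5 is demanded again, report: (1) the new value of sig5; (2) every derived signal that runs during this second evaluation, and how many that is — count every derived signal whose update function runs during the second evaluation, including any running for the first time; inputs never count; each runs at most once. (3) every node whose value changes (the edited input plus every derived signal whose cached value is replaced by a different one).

sig5 now evaluates to [-8, -3, 4, 6].
Run set: none (0 run).
Changed values: src2.
The important point: nothing the output needs ever reads src2, so the edit is invisible to it.

Initial pass — values computed on the first demand:
  sig5 = sortl([-3, 4, 6, -8]) = [-8, -3, 4, 6]

Second demand — change propagation:
  no demanded computation ever read src2, so the edit dirties nothing and nothing runs.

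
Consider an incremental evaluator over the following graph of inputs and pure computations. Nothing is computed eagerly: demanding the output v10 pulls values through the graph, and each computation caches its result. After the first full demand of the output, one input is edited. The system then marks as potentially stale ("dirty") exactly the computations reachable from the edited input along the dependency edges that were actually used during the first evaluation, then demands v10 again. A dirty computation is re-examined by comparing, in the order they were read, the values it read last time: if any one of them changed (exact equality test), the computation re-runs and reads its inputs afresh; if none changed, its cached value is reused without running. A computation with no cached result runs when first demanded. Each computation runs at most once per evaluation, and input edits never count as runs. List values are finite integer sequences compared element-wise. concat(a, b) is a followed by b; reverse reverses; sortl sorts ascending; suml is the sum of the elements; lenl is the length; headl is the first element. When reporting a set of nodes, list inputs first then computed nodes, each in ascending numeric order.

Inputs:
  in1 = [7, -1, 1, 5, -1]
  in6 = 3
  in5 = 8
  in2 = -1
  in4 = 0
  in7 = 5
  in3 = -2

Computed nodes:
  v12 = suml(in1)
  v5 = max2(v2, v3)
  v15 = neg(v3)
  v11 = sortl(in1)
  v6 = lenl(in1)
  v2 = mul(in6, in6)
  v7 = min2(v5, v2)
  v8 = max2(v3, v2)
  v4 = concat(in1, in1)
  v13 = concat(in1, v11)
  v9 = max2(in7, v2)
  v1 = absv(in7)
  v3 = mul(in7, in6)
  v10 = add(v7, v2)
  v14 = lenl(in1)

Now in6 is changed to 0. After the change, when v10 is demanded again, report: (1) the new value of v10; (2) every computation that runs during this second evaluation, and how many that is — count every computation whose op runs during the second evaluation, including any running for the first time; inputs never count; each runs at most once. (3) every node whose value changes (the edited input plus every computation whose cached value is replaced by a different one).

Initial pass — values computed on the first demand:
  v2 = mul(3, 3) = 9
  v3 = mul(5, 3) = 15
  v5 = max2(9, 15) = 15
  v7 = min2(15, 9) = 9
  v10 = add(9, 9) = 18

Second demand — change propagation:
  v2: re-runs because in6 3->0; in6 3->0; new result 0.
  v3: re-runs because in6 3->0; new result 0.
  v5: re-runs because v2 9->0; v3 15->0; new result 0.
  v7: re-runs because v5 15->0; v2 9->0; new result 0.
  v10: re-runs because v7 9->0; v2 9->0; new result 0.

v10 now evaluates to 0.
Run set: v2, v3, v5, v7, v10 (5 run).
Changed values: in6, v2, v3, v5, v7, v10.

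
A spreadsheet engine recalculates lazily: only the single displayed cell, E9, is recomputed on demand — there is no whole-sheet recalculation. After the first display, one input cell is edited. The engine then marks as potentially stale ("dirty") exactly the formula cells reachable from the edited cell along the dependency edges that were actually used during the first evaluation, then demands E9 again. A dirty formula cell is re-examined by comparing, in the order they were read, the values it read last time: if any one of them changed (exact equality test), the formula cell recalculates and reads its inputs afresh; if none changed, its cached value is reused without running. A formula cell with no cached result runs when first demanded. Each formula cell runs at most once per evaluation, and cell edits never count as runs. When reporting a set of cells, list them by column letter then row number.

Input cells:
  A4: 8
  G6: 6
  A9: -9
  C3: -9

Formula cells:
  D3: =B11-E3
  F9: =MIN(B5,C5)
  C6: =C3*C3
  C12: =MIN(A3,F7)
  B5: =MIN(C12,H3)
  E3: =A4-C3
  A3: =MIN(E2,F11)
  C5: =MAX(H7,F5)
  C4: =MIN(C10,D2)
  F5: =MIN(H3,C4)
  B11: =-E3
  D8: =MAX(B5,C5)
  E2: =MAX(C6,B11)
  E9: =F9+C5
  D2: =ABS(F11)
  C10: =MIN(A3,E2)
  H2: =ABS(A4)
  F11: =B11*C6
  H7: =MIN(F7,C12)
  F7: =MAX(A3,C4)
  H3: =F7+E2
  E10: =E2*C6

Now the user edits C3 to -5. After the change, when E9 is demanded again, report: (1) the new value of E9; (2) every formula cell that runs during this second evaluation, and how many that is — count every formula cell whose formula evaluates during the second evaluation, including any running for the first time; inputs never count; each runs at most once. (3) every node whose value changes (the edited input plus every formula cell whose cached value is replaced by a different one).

New value of E9: -650.
Formula cells that run: A3, B5, B11, C4, C5, C6, C10, C12, D2, E2, E3, E9, F5, F7, F9, F11, H3, H7 — 18 in total.
Values that change: A3, B5, B11, C3, C4, C5, C6, C10, C12, D2, E2, E3, E9, F5, F7, F9, F11, H3, H7.

First evaluation (everything demanded from the output):
  C6 = -9 * -9 = 81
  E3 = 8 - -9 = 17
  B11 = -(17) = -17
  E2 = MAX(81, -17) = 81
  F11 = -17 * 81 = -1377
  A3 = MIN(81, -1377) = -1377
  C10 = MIN(-1377, 81) = -1377
  D2 = ABS(-1377) = 1377
  C4 = MIN(-1377, 1377) = -1377
  F7 = MAX(-1377, -1377) = -1377
  C12 = MIN(-1377, -1377) = -1377
  H3 = -1377 + 81 = -1296
  B5 = MIN(-1377, -1296) = -1377
  F5 = MIN(-1296, -1377) = -1377
  H7 = MIN(-1377, -1377) = -1377
  C5 = MAX(-1377, -1377) = -1377
  F9 = MIN(-1377, -1377) = -1377
  E9 = -1377 + -1377 = -2754

Propagation after the edit:
  C6: runs — C3 -9->-5; C3 -9->-5; result 25.
  E3: runs — C3 -9->-5; result 13.
  B11: runs — E3 17->13; result -13.
  E2: runs — C6 81->25; B11 -17->-13; result 25.
  F11: runs — B11 -17->-13; C6 81->25; result -325.
  A3: runs — E2 81->25; F11 -1377->-325; result -325.
  C10: runs — A3 -1377->-325; E2 81->25; result -325.
  D2: runs — F11 -1377->-325; result 325.
  C4: runs — C10 -1377->-325; D2 1377->325; result -325.
  F7: runs — A3 -1377->-325; C4 -1377->-325; result -325.
  C12: runs — A3 -1377->-325; F7 -1377->-325; result -325.
  H3: runs — F7 -1377->-325; E2 81->25; result -300.
  B5: runs — C12 -1377->-325; H3 -1296->-300; result -325.
  F5: runs — H3 -1296->-300; C4 -1377->-325; result -325.
  H7: runs — F7 -1377->-325; C12 -1377->-325; result -325.
  C5: runs — H7 -1377->-325; F5 -1377->-325; result -325.
  F9: runs — B5 -1377->-325; C5 -1377->-325; result -325.
  E9: runs — F9 -1377->-325; C5 -1377->-325; result -650.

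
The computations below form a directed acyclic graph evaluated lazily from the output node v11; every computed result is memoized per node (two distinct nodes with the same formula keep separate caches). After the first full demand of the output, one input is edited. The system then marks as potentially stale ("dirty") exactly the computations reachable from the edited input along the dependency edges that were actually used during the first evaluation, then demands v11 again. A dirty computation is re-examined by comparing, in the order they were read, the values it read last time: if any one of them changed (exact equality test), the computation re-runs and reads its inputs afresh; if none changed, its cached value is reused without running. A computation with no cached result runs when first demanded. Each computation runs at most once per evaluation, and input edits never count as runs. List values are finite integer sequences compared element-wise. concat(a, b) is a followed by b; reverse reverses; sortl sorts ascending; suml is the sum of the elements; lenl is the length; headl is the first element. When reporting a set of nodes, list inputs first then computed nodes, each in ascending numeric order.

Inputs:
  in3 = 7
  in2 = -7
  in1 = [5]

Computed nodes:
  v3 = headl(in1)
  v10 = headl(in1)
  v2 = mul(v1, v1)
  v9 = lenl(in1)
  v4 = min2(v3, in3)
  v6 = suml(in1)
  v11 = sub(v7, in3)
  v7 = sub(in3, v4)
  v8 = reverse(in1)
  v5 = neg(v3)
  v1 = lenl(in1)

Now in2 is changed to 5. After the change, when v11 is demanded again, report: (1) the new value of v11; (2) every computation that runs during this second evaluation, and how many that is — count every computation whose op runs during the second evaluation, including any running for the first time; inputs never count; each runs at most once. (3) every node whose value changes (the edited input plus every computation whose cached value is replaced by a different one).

Demanding v11 again yields -5.
0 computations run: none.
The nodes whose values change: in2.
Note the shortcut — nothing in the graph depends on in2 at all, so no recomputation happens.

First demand of the output computes:
  v3 = headl([5]) = 5
  v4 = min2(5, 7) = 5
  v7 = sub(7, 5) = 2
  v11 = sub(2, 7) = -5

After the edit, cleaning proceeds:
  no node depends on in2 at all; the second demand re-runs nothing.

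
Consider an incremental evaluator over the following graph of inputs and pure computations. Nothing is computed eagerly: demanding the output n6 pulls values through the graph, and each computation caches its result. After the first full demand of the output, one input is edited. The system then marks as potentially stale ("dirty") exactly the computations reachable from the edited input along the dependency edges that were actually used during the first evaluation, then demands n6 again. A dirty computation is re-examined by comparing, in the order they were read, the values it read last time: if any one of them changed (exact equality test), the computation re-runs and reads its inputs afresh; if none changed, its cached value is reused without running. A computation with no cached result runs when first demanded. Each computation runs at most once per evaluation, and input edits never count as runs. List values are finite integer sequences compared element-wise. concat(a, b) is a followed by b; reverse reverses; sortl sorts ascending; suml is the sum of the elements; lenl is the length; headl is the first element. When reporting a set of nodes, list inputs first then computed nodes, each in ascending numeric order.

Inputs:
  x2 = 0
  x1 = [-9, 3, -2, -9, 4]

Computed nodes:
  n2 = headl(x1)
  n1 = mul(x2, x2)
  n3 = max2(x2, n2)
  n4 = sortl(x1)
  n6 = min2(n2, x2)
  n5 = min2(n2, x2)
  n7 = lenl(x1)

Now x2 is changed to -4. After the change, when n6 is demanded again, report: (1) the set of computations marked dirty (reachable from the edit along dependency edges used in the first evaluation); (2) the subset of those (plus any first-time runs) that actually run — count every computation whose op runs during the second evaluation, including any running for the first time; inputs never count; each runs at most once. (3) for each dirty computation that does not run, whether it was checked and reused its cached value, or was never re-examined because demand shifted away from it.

Dirty set: n6.
Run set: n6 (1 run).
All dirty computations ended up running.

Initial pass — values computed on the first demand:
  n2 = headl([-9, 3, -2, -9, 4]) = -9
  n6 = min2(-9, 0) = -9

Second demand — change propagation:
  n6: re-runs because x2 0->-4; new result -9 (unchanged).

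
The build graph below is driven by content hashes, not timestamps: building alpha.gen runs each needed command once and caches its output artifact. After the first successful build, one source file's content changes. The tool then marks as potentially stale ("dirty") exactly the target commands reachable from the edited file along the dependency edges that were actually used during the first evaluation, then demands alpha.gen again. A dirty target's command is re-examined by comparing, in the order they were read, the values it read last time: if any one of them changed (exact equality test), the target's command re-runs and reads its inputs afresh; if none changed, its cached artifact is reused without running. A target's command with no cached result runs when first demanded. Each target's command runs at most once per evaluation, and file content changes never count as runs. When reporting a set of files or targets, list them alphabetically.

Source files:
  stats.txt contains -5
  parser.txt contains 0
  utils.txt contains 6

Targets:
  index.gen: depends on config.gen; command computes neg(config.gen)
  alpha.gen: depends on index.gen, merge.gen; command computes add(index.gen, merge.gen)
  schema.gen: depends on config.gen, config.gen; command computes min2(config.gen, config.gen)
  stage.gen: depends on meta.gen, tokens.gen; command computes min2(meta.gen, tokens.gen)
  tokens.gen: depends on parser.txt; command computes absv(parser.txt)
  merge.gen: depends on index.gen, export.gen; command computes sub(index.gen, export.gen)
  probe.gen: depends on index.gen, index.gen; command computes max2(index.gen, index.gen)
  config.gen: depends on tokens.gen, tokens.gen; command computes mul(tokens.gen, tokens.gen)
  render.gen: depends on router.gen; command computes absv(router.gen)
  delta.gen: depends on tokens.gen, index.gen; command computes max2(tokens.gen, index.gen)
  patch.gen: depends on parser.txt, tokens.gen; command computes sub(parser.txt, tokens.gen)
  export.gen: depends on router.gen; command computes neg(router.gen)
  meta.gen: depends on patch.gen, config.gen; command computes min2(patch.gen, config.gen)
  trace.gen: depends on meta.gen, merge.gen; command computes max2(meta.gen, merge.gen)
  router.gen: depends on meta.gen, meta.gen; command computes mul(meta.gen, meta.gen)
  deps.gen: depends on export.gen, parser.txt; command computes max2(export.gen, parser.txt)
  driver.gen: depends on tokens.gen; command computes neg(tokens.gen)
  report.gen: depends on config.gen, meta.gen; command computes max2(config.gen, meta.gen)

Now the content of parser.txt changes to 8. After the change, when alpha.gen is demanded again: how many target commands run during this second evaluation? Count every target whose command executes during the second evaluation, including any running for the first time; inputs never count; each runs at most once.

Initial pass — values computed on the first demand:
  tokens.gen = absv(0) = 0
  config.gen = mul(0, 0) = 0
  index.gen = neg(0) = 0
  patch.gen = sub(0, 0) = 0
  meta.gen = min2(0, 0) = 0
  router.gen = mul(0, 0) = 0
  export.gen = neg(0) = 0
  merge.gen = sub(0, 0) = 0
  alpha.gen = add(0, 0) = 0

Second demand — change propagation:
  tokens.gen: re-runs because parser.txt 0->8; new result 8.
  config.gen: re-runs because tokens.gen 0->8; tokens.gen 0->8; new result 64.
  index.gen: re-runs because config.gen 0->64; new result -64.
  patch.gen: re-runs because parser.txt 0->8; tokens.gen 0->8; new result 0 (unchanged).
  meta.gen: re-runs because config.gen 0->64; new result 0 (unchanged).
  router.gen: re-examined; everything it read last time is the same (meta.gen unchanged, meta.gen unchanged) — cache 0 kept, no run.
  export.gen: re-examined; everything it read last time is the same (router.gen unchanged) — cache 0 kept, no run.
  merge.gen: re-runs because index.gen 0->-64; new result -64.
  alpha.gen: re-runs because index.gen 0->-64; merge.gen 0->-64; new result -128.

The important point: at router.gen every value read last time is unchanged, so the dirty flag clears without a run.

Run set: alpha.gen, config.gen, index.gen, merge.gen, meta.gen, patch.gen, tokens.gen (7 run).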